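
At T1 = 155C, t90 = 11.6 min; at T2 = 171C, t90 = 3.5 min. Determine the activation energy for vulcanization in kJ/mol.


T1 = 428.15 K, T2 = 444.15 K
1/T1 - 1/T2 = 8.4138e-05
ln(t1/t2) = ln(11.6/3.5) = 1.1982
Ea = 8.314 * 1.1982 / 8.4138e-05 = 118402.3269 J/mol
Ea = 118.4 kJ/mol

118.4 kJ/mol


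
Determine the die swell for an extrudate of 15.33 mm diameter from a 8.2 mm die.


Die swell ratio = D_extrudate / D_die
= 15.33 / 8.2
= 1.87

Die swell = 1.87


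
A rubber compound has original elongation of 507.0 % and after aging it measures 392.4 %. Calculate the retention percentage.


Retention = aged / original * 100
= 392.4 / 507.0 * 100
= 77.4%

77.4%


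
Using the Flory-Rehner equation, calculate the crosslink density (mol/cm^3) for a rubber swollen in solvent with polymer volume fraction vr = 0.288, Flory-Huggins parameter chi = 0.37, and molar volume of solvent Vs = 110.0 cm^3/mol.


ln(1 - vr) = ln(1 - 0.288) = -0.3397
Numerator = -((-0.3397) + 0.288 + 0.37 * 0.288^2) = 0.0210
Denominator = 110.0 * (0.288^(1/3) - 0.288/2) = 56.8024
nu = 0.0210 / 56.8024 = 3.6949e-04 mol/cm^3

3.6949e-04 mol/cm^3


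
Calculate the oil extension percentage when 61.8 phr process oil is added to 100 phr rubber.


Oil % = oil / (100 + oil) * 100
= 61.8 / (100 + 61.8) * 100
= 61.8 / 161.8 * 100
= 38.2%

38.2%


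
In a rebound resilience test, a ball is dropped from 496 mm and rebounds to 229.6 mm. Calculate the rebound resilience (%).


Resilience = h_rebound / h_drop * 100
= 229.6 / 496 * 100
= 46.3%

46.3%


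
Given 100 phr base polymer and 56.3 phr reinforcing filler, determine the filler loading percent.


Filler % = filler / (rubber + filler) * 100
= 56.3 / (100 + 56.3) * 100
= 56.3 / 156.3 * 100
= 36.02%

36.02%


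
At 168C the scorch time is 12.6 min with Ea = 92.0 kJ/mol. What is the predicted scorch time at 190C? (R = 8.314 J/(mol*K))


Convert temperatures: T1 = 168 + 273.15 = 441.15 K, T2 = 190 + 273.15 = 463.15 K
ts2_new = 12.6 * exp(92000 / 8.314 * (1/463.15 - 1/441.15))
1/T2 - 1/T1 = -1.0767e-04
ts2_new = 3.83 min

3.83 min


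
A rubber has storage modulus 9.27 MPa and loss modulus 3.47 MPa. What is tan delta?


tan delta = E'' / E'
= 3.47 / 9.27
= 0.3743

tan delta = 0.3743


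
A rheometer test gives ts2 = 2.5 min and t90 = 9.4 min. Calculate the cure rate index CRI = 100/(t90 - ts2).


CRI = 100 / (t90 - ts2)
= 100 / (9.4 - 2.5)
= 100 / 6.9
= 14.49 min^-1

14.49 min^-1


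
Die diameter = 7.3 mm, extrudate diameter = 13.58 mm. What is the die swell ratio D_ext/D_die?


Die swell ratio = D_extrudate / D_die
= 13.58 / 7.3
= 1.86

Die swell = 1.86


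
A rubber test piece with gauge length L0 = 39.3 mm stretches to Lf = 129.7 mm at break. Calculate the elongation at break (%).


Elongation = (Lf - L0) / L0 * 100
= (129.7 - 39.3) / 39.3 * 100
= 90.4 / 39.3 * 100
= 230.0%

230.0%


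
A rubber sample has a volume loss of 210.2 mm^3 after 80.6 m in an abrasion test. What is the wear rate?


Rate = volume_loss / distance
= 210.2 / 80.6
= 2.608 mm^3/m

2.608 mm^3/m


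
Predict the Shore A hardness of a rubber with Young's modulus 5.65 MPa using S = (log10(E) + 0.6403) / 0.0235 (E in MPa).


log10(E) = 0.0235*S - 0.6403  =>  S = (log10(E) + 0.6403) / 0.0235
log10(5.65) = 0.752048
S = (0.752048 + 0.6403) / 0.0235 = 1.392348 / 0.0235
S = 59.2

Shore A = 59.2


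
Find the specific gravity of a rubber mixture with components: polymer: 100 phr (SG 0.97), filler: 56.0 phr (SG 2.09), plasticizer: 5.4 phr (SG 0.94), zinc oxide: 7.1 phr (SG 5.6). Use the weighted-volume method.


Sum of weights = 168.5
Volume contributions:
  polymer: 100/0.97 = 103.0928
  filler: 56.0/2.09 = 26.7943
  plasticizer: 5.4/0.94 = 5.7447
  zinc oxide: 7.1/5.6 = 1.2679
Sum of volumes = 136.8996
SG = 168.5 / 136.8996 = 1.231

SG = 1.231


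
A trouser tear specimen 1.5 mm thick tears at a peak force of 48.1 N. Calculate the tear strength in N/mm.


Tear strength = force / thickness
= 48.1 / 1.5
= 32.07 N/mm

32.07 N/mm


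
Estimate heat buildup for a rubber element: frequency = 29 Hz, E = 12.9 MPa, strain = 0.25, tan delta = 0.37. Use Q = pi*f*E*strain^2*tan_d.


Q = pi * f * E * strain^2 * tan_d
= pi * 29 * 12.9 * 0.25^2 * 0.37
= pi * 29 * 12.9 * 0.0625 * 0.37
= 27.1781

Q = 27.1781


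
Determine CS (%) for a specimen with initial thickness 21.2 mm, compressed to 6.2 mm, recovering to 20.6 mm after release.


CS = (t0 - recovered) / (t0 - ts) * 100
= (21.2 - 20.6) / (21.2 - 6.2) * 100
= 0.6 / 15.0 * 100
= 4.0%

4.0%


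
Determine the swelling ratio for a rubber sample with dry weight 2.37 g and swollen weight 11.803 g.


Q = W_swollen / W_dry
Q = 11.803 / 2.37
Q = 4.98

Q = 4.98


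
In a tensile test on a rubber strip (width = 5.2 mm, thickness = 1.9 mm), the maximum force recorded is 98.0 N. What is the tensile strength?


Area = width * thickness = 5.2 * 1.9 = 9.88 mm^2
TS = force / area = 98.0 / 9.88 = 9.92 MPa

9.92 MPa


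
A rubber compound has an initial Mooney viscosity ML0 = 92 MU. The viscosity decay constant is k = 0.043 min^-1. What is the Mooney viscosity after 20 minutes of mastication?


ML = ML0 * exp(-k * t)
ML = 92 * exp(-0.043 * 20)
ML = 92 * 0.4232
ML = 38.93 MU

38.93 MU


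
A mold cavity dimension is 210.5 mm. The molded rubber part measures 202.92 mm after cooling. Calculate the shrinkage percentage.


Shrinkage = (mold - part) / mold * 100
= (210.5 - 202.92) / 210.5 * 100
= 7.58 / 210.5 * 100
= 3.6%

3.6%


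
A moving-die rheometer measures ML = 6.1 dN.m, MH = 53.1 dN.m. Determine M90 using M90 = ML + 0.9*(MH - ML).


M90 = ML + 0.9 * (MH - ML)
M90 = 6.1 + 0.9 * (53.1 - 6.1)
M90 = 6.1 + 0.9 * 47.0
M90 = 48.4 dN.m

48.4 dN.m


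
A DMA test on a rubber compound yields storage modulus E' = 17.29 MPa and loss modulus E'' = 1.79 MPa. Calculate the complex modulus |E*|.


|E*| = sqrt(E'^2 + E''^2)
= sqrt(17.29^2 + 1.79^2)
= sqrt(298.9441 + 3.2041)
= 17.382 MPa

17.382 MPa


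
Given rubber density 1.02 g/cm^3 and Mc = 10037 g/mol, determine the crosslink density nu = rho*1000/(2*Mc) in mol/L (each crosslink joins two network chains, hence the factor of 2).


nu = rho * 1000 / (2 * Mc)
nu = 1.02 * 1000 / (2 * 10037)
nu = 1020.0 / 20074
nu = 0.0508 mol/L

0.0508 mol/L


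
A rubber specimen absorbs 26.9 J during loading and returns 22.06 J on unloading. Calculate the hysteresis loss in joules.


Hysteresis loss = loading - unloading
= 26.9 - 22.06
= 4.84 J

4.84 J


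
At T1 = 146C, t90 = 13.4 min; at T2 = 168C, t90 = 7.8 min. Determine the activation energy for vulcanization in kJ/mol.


T1 = 419.15 K, T2 = 441.15 K
1/T1 - 1/T2 = 1.1898e-04
ln(t1/t2) = ln(13.4/7.8) = 0.5411
Ea = 8.314 * 0.5411 / 1.1898e-04 = 37813.3789 J/mol
Ea = 37.81 kJ/mol

37.81 kJ/mol


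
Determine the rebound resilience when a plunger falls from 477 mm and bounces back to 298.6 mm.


Resilience = h_rebound / h_drop * 100
= 298.6 / 477 * 100
= 62.6%

62.6%


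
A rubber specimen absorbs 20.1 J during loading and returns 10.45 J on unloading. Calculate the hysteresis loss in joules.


Hysteresis loss = loading - unloading
= 20.1 - 10.45
= 9.65 J

9.65 J


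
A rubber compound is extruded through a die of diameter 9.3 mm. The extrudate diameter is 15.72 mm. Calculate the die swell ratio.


Die swell ratio = D_extrudate / D_die
= 15.72 / 9.3
= 1.69

Die swell = 1.69


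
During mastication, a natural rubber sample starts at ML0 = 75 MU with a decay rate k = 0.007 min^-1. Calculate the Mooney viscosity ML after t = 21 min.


ML = ML0 * exp(-k * t)
ML = 75 * exp(-0.007 * 21)
ML = 75 * 0.8633
ML = 64.75 MU

64.75 MU


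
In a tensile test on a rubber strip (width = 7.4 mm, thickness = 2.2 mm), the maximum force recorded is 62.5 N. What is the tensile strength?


Area = width * thickness = 7.4 * 2.2 = 16.28 mm^2
TS = force / area = 62.5 / 16.28 = 3.84 MPa

3.84 MPa


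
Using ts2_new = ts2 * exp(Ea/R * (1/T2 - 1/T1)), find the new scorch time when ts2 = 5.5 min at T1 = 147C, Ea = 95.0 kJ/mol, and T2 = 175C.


Convert temperatures: T1 = 147 + 273.15 = 420.15 K, T2 = 175 + 273.15 = 448.15 K
ts2_new = 5.5 * exp(95000 / 8.314 * (1/448.15 - 1/420.15))
1/T2 - 1/T1 = -1.4871e-04
ts2_new = 1.01 min

1.01 min


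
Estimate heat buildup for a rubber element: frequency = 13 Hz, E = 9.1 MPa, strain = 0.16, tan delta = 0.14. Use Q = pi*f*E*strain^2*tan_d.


Q = pi * f * E * strain^2 * tan_d
= pi * 13 * 9.1 * 0.16^2 * 0.14
= pi * 13 * 9.1 * 0.0256 * 0.14
= 1.3320

Q = 1.3320


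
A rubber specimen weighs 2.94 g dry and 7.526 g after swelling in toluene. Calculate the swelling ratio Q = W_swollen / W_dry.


Q = W_swollen / W_dry
Q = 7.526 / 2.94
Q = 2.56

Q = 2.56


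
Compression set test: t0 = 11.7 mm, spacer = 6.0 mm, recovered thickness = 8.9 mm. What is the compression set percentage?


CS = (t0 - recovered) / (t0 - ts) * 100
= (11.7 - 8.9) / (11.7 - 6.0) * 100
= 2.8 / 5.7 * 100
= 49.1%

49.1%


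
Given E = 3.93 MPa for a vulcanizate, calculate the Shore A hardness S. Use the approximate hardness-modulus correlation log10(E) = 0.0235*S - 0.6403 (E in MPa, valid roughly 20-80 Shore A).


log10(E) = 0.0235*S - 0.6403  =>  S = (log10(E) + 0.6403) / 0.0235
log10(3.93) = 0.594393
S = (0.594393 + 0.6403) / 0.0235 = 1.234693 / 0.0235
S = 52.5

Shore A = 52.5


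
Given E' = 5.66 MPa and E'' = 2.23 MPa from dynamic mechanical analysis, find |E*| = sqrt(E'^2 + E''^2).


|E*| = sqrt(E'^2 + E''^2)
= sqrt(5.66^2 + 2.23^2)
= sqrt(32.0356 + 4.9729)
= 6.083 MPa

6.083 MPa


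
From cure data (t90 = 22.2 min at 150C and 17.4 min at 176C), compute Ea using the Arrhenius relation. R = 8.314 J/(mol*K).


T1 = 423.15 K, T2 = 449.15 K
1/T1 - 1/T2 = 1.3680e-04
ln(t1/t2) = ln(22.2/17.4) = 0.2436
Ea = 8.314 * 0.2436 / 1.3680e-04 = 14806.0453 J/mol
Ea = 14.81 kJ/mol

14.81 kJ/mol


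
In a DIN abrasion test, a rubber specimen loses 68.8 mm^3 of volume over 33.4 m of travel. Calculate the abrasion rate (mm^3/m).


Rate = volume_loss / distance
= 68.8 / 33.4
= 2.06 mm^3/m

2.06 mm^3/m


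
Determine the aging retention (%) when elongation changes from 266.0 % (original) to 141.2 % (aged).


Retention = aged / original * 100
= 141.2 / 266.0 * 100
= 53.1%

53.1%


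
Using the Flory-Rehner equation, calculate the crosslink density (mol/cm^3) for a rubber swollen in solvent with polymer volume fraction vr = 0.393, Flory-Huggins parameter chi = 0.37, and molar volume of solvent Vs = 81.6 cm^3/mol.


ln(1 - vr) = ln(1 - 0.393) = -0.4992
Numerator = -((-0.4992) + 0.393 + 0.37 * 0.393^2) = 0.0491
Denominator = 81.6 * (0.393^(1/3) - 0.393/2) = 43.7362
nu = 0.0491 / 43.7362 = 0.0011 mol/cm^3

0.0011 mol/cm^3


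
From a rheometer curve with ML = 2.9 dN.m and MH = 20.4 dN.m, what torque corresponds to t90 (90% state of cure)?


M90 = ML + 0.9 * (MH - ML)
M90 = 2.9 + 0.9 * (20.4 - 2.9)
M90 = 2.9 + 0.9 * 17.5
M90 = 18.65 dN.m

18.65 dN.m


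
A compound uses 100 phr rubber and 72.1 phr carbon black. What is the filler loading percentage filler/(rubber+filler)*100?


Filler % = filler / (rubber + filler) * 100
= 72.1 / (100 + 72.1) * 100
= 72.1 / 172.1 * 100
= 41.89%

41.89%


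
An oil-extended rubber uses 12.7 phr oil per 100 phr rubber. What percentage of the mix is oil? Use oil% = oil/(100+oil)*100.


Oil % = oil / (100 + oil) * 100
= 12.7 / (100 + 12.7) * 100
= 12.7 / 112.7 * 100
= 11.27%

11.27%


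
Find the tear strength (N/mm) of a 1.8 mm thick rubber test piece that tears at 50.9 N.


Tear strength = force / thickness
= 50.9 / 1.8
= 28.28 N/mm

28.28 N/mm


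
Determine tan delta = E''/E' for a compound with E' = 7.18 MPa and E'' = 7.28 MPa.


tan delta = E'' / E'
= 7.28 / 7.18
= 1.0139

tan delta = 1.0139


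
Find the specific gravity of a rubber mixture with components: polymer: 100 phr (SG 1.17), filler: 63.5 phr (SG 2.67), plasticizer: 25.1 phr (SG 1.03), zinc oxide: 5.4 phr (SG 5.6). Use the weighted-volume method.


Sum of weights = 194.0
Volume contributions:
  polymer: 100/1.17 = 85.4701
  filler: 63.5/2.67 = 23.7828
  plasticizer: 25.1/1.03 = 24.3689
  zinc oxide: 5.4/5.6 = 0.9643
Sum of volumes = 134.5861
SG = 194.0 / 134.5861 = 1.441

SG = 1.441


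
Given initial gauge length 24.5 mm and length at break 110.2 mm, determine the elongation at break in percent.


Elongation = (Lf - L0) / L0 * 100
= (110.2 - 24.5) / 24.5 * 100
= 85.7 / 24.5 * 100
= 349.8%

349.8%


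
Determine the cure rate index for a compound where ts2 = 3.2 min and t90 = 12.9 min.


CRI = 100 / (t90 - ts2)
= 100 / (12.9 - 3.2)
= 100 / 9.7
= 10.31 min^-1

10.31 min^-1


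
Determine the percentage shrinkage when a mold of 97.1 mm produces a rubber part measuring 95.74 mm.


Shrinkage = (mold - part) / mold * 100
= (97.1 - 95.74) / 97.1 * 100
= 1.36 / 97.1 * 100
= 1.4%

1.4%


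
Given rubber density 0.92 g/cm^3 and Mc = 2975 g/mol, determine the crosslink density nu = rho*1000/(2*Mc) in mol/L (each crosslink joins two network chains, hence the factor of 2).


nu = rho * 1000 / (2 * Mc)
nu = 0.92 * 1000 / (2 * 2975)
nu = 920.0 / 5950
nu = 0.1546 mol/L

0.1546 mol/L


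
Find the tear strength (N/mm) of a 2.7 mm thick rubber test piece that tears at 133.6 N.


Tear strength = force / thickness
= 133.6 / 2.7
= 49.48 N/mm

49.48 N/mm


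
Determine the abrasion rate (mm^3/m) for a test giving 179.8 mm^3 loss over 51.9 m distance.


Rate = volume_loss / distance
= 179.8 / 51.9
= 3.464 mm^3/m

3.464 mm^3/m


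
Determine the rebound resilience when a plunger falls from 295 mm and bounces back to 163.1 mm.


Resilience = h_rebound / h_drop * 100
= 163.1 / 295 * 100
= 55.3%

55.3%


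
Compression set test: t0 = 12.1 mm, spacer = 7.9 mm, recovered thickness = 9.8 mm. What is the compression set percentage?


CS = (t0 - recovered) / (t0 - ts) * 100
= (12.1 - 9.8) / (12.1 - 7.9) * 100
= 2.3 / 4.2 * 100
= 54.8%

54.8%


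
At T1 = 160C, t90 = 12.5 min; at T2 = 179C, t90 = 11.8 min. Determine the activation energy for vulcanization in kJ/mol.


T1 = 433.15 K, T2 = 452.15 K
1/T1 - 1/T2 = 9.7014e-05
ln(t1/t2) = ln(12.5/11.8) = 0.0576
Ea = 8.314 * 0.0576 / 9.7014e-05 = 4938.7746 J/mol
Ea = 4.94 kJ/mol

4.94 kJ/mol


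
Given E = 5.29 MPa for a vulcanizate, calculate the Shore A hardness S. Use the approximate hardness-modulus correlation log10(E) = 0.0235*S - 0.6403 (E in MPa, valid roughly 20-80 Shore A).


log10(E) = 0.0235*S - 0.6403  =>  S = (log10(E) + 0.6403) / 0.0235
log10(5.29) = 0.723456
S = (0.723456 + 0.6403) / 0.0235 = 1.363756 / 0.0235
S = 58.0

Shore A = 58.0


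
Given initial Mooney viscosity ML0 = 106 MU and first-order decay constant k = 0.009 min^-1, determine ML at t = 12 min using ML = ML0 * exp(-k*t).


ML = ML0 * exp(-k * t)
ML = 106 * exp(-0.009 * 12)
ML = 106 * 0.8976
ML = 95.15 MU

95.15 MU


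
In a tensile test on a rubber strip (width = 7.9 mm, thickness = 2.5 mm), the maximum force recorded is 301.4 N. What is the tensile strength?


Area = width * thickness = 7.9 * 2.5 = 19.75 mm^2
TS = force / area = 301.4 / 19.75 = 15.26 MPa

15.26 MPa


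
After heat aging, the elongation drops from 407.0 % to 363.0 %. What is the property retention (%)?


Retention = aged / original * 100
= 363.0 / 407.0 * 100
= 89.2%

89.2%


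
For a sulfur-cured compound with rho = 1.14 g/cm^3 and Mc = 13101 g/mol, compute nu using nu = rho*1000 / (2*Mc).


nu = rho * 1000 / (2 * Mc)
nu = 1.14 * 1000 / (2 * 13101)
nu = 1140.0 / 26202
nu = 0.0435 mol/L

0.0435 mol/L


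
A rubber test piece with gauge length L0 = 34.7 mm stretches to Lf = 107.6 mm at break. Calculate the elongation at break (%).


Elongation = (Lf - L0) / L0 * 100
= (107.6 - 34.7) / 34.7 * 100
= 72.9 / 34.7 * 100
= 210.1%

210.1%


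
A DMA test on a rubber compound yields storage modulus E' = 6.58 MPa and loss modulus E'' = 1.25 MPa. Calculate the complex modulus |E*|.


|E*| = sqrt(E'^2 + E''^2)
= sqrt(6.58^2 + 1.25^2)
= sqrt(43.2964 + 1.5625)
= 6.698 MPa

6.698 MPa


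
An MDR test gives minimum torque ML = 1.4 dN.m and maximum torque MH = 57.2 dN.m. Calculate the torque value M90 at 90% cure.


M90 = ML + 0.9 * (MH - ML)
M90 = 1.4 + 0.9 * (57.2 - 1.4)
M90 = 1.4 + 0.9 * 55.8
M90 = 51.62 dN.m

51.62 dN.m


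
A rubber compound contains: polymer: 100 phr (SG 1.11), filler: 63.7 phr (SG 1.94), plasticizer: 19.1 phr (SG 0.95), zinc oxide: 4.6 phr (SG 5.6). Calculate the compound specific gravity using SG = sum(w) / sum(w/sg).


Sum of weights = 187.4
Volume contributions:
  polymer: 100/1.11 = 90.0901
  filler: 63.7/1.94 = 32.8351
  plasticizer: 19.1/0.95 = 20.1053
  zinc oxide: 4.6/5.6 = 0.8214
Sum of volumes = 143.8518
SG = 187.4 / 143.8518 = 1.303

SG = 1.303


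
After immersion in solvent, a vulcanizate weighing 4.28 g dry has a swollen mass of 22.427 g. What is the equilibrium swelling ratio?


Q = W_swollen / W_dry
Q = 22.427 / 4.28
Q = 5.24

Q = 5.24


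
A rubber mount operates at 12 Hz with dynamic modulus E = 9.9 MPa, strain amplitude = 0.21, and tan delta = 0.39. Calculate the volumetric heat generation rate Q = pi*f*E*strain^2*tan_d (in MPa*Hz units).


Q = pi * f * E * strain^2 * tan_d
= pi * 12 * 9.9 * 0.21^2 * 0.39
= pi * 12 * 9.9 * 0.0441 * 0.39
= 6.4190

Q = 6.4190


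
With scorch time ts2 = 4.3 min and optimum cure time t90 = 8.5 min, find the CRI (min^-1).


CRI = 100 / (t90 - ts2)
= 100 / (8.5 - 4.3)
= 100 / 4.2
= 23.81 min^-1

23.81 min^-1


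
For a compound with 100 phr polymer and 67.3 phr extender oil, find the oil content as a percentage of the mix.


Oil % = oil / (100 + oil) * 100
= 67.3 / (100 + 67.3) * 100
= 67.3 / 167.3 * 100
= 40.23%

40.23%


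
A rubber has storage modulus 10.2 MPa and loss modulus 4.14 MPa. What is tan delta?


tan delta = E'' / E'
= 4.14 / 10.2
= 0.4059

tan delta = 0.4059


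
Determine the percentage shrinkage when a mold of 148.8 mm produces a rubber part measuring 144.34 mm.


Shrinkage = (mold - part) / mold * 100
= (148.8 - 144.34) / 148.8 * 100
= 4.46 / 148.8 * 100
= 3.0%

3.0%


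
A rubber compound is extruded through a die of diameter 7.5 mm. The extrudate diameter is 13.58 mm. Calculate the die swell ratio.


Die swell ratio = D_extrudate / D_die
= 13.58 / 7.5
= 1.811

Die swell = 1.811


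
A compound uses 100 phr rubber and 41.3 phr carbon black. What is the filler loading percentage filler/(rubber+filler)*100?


Filler % = filler / (rubber + filler) * 100
= 41.3 / (100 + 41.3) * 100
= 41.3 / 141.3 * 100
= 29.23%

29.23%


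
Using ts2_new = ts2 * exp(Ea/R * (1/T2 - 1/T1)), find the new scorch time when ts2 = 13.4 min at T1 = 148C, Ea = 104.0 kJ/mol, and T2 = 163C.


Convert temperatures: T1 = 148 + 273.15 = 421.15 K, T2 = 163 + 273.15 = 436.15 K
ts2_new = 13.4 * exp(104000 / 8.314 * (1/436.15 - 1/421.15))
1/T2 - 1/T1 = -8.1662e-05
ts2_new = 4.82 min

4.82 min


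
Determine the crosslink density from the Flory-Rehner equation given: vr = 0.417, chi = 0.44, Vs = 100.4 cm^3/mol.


ln(1 - vr) = ln(1 - 0.417) = -0.5396
Numerator = -((-0.5396) + 0.417 + 0.44 * 0.417^2) = 0.0461
Denominator = 100.4 * (0.417^(1/3) - 0.417/2) = 54.0754
nu = 0.0461 / 54.0754 = 8.5172e-04 mol/cm^3

8.5172e-04 mol/cm^3


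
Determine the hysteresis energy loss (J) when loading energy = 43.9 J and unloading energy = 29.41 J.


Hysteresis loss = loading - unloading
= 43.9 - 29.41
= 14.49 J

14.49 J


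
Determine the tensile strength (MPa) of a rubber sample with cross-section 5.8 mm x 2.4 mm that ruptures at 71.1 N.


Area = width * thickness = 5.8 * 2.4 = 13.92 mm^2
TS = force / area = 71.1 / 13.92 = 5.11 MPa

5.11 MPa


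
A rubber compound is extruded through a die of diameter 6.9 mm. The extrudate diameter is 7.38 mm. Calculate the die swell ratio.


Die swell ratio = D_extrudate / D_die
= 7.38 / 6.9
= 1.07

Die swell = 1.07


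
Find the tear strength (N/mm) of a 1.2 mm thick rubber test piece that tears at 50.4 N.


Tear strength = force / thickness
= 50.4 / 1.2
= 42.0 N/mm

42.0 N/mm


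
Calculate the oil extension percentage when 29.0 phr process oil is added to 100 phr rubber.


Oil % = oil / (100 + oil) * 100
= 29.0 / (100 + 29.0) * 100
= 29.0 / 129.0 * 100
= 22.48%

22.48%


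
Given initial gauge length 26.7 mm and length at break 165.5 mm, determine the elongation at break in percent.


Elongation = (Lf - L0) / L0 * 100
= (165.5 - 26.7) / 26.7 * 100
= 138.8 / 26.7 * 100
= 519.9%

519.9%


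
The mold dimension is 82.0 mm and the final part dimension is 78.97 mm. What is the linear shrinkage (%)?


Shrinkage = (mold - part) / mold * 100
= (82.0 - 78.97) / 82.0 * 100
= 3.03 / 82.0 * 100
= 3.7%

3.7%


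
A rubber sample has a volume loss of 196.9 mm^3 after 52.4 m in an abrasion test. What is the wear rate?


Rate = volume_loss / distance
= 196.9 / 52.4
= 3.758 mm^3/m

3.758 mm^3/m


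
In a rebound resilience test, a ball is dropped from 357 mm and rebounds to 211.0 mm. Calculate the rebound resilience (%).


Resilience = h_rebound / h_drop * 100
= 211.0 / 357 * 100
= 59.1%

59.1%


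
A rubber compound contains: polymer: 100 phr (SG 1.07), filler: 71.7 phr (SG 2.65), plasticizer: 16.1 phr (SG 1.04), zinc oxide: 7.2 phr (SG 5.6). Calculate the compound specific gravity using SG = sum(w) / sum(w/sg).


Sum of weights = 195.0
Volume contributions:
  polymer: 100/1.07 = 93.4579
  filler: 71.7/2.65 = 27.0566
  plasticizer: 16.1/1.04 = 15.4808
  zinc oxide: 7.2/5.6 = 1.2857
Sum of volumes = 137.2810
SG = 195.0 / 137.2810 = 1.42

SG = 1.42


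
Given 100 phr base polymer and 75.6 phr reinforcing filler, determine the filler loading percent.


Filler % = filler / (rubber + filler) * 100
= 75.6 / (100 + 75.6) * 100
= 75.6 / 175.6 * 100
= 43.05%

43.05%


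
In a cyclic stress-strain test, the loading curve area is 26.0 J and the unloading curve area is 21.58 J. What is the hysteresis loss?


Hysteresis loss = loading - unloading
= 26.0 - 21.58
= 4.42 J

4.42 J


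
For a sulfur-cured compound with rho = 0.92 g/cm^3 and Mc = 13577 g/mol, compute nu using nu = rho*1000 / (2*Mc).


nu = rho * 1000 / (2 * Mc)
nu = 0.92 * 1000 / (2 * 13577)
nu = 920.0 / 27154
nu = 0.0339 mol/L

0.0339 mol/L


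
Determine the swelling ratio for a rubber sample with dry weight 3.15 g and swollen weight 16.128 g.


Q = W_swollen / W_dry
Q = 16.128 / 3.15
Q = 5.12

Q = 5.12


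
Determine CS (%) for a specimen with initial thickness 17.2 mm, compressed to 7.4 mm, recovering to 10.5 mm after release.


CS = (t0 - recovered) / (t0 - ts) * 100
= (17.2 - 10.5) / (17.2 - 7.4) * 100
= 6.7 / 9.8 * 100
= 68.4%

68.4%


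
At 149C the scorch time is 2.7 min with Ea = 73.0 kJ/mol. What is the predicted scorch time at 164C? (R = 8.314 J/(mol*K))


Convert temperatures: T1 = 149 + 273.15 = 422.15 K, T2 = 164 + 273.15 = 437.15 K
ts2_new = 2.7 * exp(73000 / 8.314 * (1/437.15 - 1/422.15))
1/T2 - 1/T1 = -8.1282e-05
ts2_new = 1.32 min

1.32 min


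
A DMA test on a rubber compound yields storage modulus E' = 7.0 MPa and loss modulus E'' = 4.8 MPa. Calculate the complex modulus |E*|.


|E*| = sqrt(E'^2 + E''^2)
= sqrt(7.0^2 + 4.8^2)
= sqrt(49.0000 + 23.0400)
= 8.488 MPa

8.488 MPa


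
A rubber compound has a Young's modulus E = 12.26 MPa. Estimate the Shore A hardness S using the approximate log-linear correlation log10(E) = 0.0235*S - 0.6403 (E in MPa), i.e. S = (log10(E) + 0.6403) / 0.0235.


log10(E) = 0.0235*S - 0.6403  =>  S = (log10(E) + 0.6403) / 0.0235
log10(12.26) = 1.088490
S = (1.088490 + 0.6403) / 0.0235 = 1.728790 / 0.0235
S = 73.6

Shore A = 73.6


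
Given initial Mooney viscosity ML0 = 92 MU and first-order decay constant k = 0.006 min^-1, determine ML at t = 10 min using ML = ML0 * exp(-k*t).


ML = ML0 * exp(-k * t)
ML = 92 * exp(-0.006 * 10)
ML = 92 * 0.9418
ML = 86.64 MU

86.64 MU


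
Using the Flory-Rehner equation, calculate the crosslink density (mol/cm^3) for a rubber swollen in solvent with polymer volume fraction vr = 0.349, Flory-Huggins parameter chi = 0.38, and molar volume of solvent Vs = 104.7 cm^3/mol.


ln(1 - vr) = ln(1 - 0.349) = -0.4292
Numerator = -((-0.4292) + 0.349 + 0.38 * 0.349^2) = 0.0340
Denominator = 104.7 * (0.349^(1/3) - 0.349/2) = 55.4447
nu = 0.0340 / 55.4447 = 6.1252e-04 mol/cm^3

6.1252e-04 mol/cm^3


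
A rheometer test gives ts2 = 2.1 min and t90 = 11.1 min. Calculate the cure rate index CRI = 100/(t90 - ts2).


CRI = 100 / (t90 - ts2)
= 100 / (11.1 - 2.1)
= 100 / 9.0
= 11.11 min^-1

11.11 min^-1


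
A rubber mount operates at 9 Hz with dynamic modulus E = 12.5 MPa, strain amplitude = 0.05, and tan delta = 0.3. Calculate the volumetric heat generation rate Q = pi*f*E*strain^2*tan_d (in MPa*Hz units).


Q = pi * f * E * strain^2 * tan_d
= pi * 9 * 12.5 * 0.05^2 * 0.3
= pi * 9 * 12.5 * 0.0025 * 0.3
= 0.2651

Q = 0.2651


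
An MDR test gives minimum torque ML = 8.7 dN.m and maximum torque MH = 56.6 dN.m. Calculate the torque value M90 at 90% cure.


M90 = ML + 0.9 * (MH - ML)
M90 = 8.7 + 0.9 * (56.6 - 8.7)
M90 = 8.7 + 0.9 * 47.9
M90 = 51.81 dN.m

51.81 dN.m


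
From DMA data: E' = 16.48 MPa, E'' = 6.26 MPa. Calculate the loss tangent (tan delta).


tan delta = E'' / E'
= 6.26 / 16.48
= 0.3799

tan delta = 0.3799


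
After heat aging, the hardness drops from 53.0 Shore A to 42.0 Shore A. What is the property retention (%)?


Retention = aged / original * 100
= 42.0 / 53.0 * 100
= 79.2%

79.2%


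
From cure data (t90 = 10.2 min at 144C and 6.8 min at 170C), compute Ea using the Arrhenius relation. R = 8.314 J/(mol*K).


T1 = 417.15 K, T2 = 443.15 K
1/T1 - 1/T2 = 1.4065e-04
ln(t1/t2) = ln(10.2/6.8) = 0.4055
Ea = 8.314 * 0.4055 / 1.4065e-04 = 23968.0753 J/mol
Ea = 23.97 kJ/mol

23.97 kJ/mol


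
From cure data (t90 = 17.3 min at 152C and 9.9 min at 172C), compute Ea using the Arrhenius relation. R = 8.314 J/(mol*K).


T1 = 425.15 K, T2 = 445.15 K
1/T1 - 1/T2 = 1.0568e-04
ln(t1/t2) = ln(17.3/9.9) = 0.5582
Ea = 8.314 * 0.5582 / 1.0568e-04 = 43913.3363 J/mol
Ea = 43.91 kJ/mol

43.91 kJ/mol


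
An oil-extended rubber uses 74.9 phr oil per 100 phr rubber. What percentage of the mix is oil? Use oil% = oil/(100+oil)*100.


Oil % = oil / (100 + oil) * 100
= 74.9 / (100 + 74.9) * 100
= 74.9 / 174.9 * 100
= 42.82%

42.82%


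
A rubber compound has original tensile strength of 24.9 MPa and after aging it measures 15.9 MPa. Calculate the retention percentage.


Retention = aged / original * 100
= 15.9 / 24.9 * 100
= 63.9%

63.9%


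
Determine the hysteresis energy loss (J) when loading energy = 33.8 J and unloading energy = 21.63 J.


Hysteresis loss = loading - unloading
= 33.8 - 21.63
= 12.17 J

12.17 J


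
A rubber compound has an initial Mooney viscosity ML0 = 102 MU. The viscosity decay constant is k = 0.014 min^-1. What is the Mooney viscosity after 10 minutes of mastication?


ML = ML0 * exp(-k * t)
ML = 102 * exp(-0.014 * 10)
ML = 102 * 0.8694
ML = 88.67 MU

88.67 MU


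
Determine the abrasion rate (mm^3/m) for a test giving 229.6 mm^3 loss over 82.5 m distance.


Rate = volume_loss / distance
= 229.6 / 82.5
= 2.783 mm^3/m

2.783 mm^3/m


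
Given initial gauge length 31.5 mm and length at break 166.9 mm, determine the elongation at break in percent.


Elongation = (Lf - L0) / L0 * 100
= (166.9 - 31.5) / 31.5 * 100
= 135.4 / 31.5 * 100
= 429.8%

429.8%


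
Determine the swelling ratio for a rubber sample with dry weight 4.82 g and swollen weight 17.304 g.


Q = W_swollen / W_dry
Q = 17.304 / 4.82
Q = 3.59

Q = 3.59


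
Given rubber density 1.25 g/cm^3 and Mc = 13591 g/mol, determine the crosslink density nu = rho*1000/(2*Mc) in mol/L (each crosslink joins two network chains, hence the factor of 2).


nu = rho * 1000 / (2 * Mc)
nu = 1.25 * 1000 / (2 * 13591)
nu = 1250.0 / 27182
nu = 0.0460 mol/L

0.0460 mol/L


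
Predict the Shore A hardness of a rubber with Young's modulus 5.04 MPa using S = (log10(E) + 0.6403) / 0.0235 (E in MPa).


log10(E) = 0.0235*S - 0.6403  =>  S = (log10(E) + 0.6403) / 0.0235
log10(5.04) = 0.702431
S = (0.702431 + 0.6403) / 0.0235 = 1.342731 / 0.0235
S = 57.1

Shore A = 57.1


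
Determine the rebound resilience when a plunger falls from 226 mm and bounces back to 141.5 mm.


Resilience = h_rebound / h_drop * 100
= 141.5 / 226 * 100
= 62.6%

62.6%


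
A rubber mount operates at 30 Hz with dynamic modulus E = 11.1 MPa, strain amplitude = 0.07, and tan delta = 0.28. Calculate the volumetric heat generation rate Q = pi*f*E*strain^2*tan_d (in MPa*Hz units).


Q = pi * f * E * strain^2 * tan_d
= pi * 30 * 11.1 * 0.07^2 * 0.28
= pi * 30 * 11.1 * 0.0049 * 0.28
= 1.4353

Q = 1.4353


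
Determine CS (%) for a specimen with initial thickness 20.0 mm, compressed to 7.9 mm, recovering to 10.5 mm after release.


CS = (t0 - recovered) / (t0 - ts) * 100
= (20.0 - 10.5) / (20.0 - 7.9) * 100
= 9.5 / 12.1 * 100
= 78.5%

78.5%


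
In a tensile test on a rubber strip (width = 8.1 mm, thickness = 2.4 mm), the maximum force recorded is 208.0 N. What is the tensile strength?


Area = width * thickness = 8.1 * 2.4 = 19.44 mm^2
TS = force / area = 208.0 / 19.44 = 10.7 MPa

10.7 MPa


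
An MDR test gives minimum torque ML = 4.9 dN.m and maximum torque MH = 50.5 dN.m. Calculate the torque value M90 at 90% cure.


M90 = ML + 0.9 * (MH - ML)
M90 = 4.9 + 0.9 * (50.5 - 4.9)
M90 = 4.9 + 0.9 * 45.6
M90 = 45.94 dN.m

45.94 dN.m


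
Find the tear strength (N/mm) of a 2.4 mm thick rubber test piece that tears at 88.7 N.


Tear strength = force / thickness
= 88.7 / 2.4
= 36.96 N/mm

36.96 N/mm


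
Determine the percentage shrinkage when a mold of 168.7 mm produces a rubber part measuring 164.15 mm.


Shrinkage = (mold - part) / mold * 100
= (168.7 - 164.15) / 168.7 * 100
= 4.55 / 168.7 * 100
= 2.7%

2.7%


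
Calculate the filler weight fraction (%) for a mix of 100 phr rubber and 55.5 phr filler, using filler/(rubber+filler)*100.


Filler % = filler / (rubber + filler) * 100
= 55.5 / (100 + 55.5) * 100
= 55.5 / 155.5 * 100
= 35.69%

35.69%


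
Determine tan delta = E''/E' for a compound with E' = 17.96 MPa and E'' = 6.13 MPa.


tan delta = E'' / E'
= 6.13 / 17.96
= 0.3413

tan delta = 0.3413


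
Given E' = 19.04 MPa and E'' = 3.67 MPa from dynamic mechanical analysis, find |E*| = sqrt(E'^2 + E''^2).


|E*| = sqrt(E'^2 + E''^2)
= sqrt(19.04^2 + 3.67^2)
= sqrt(362.5216 + 13.4689)
= 19.39 MPa

19.39 MPa


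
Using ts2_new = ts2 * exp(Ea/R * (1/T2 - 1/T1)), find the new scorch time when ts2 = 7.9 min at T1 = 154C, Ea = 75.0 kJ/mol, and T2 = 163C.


Convert temperatures: T1 = 154 + 273.15 = 427.15 K, T2 = 163 + 273.15 = 436.15 K
ts2_new = 7.9 * exp(75000 / 8.314 * (1/436.15 - 1/427.15))
1/T2 - 1/T1 = -4.8309e-05
ts2_new = 5.11 min

5.11 min


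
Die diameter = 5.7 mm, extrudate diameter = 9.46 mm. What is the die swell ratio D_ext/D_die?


Die swell ratio = D_extrudate / D_die
= 9.46 / 5.7
= 1.66

Die swell = 1.66


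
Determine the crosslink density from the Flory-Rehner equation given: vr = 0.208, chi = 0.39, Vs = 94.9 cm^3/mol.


ln(1 - vr) = ln(1 - 0.208) = -0.2332
Numerator = -((-0.2332) + 0.208 + 0.39 * 0.208^2) = 0.0083
Denominator = 94.9 * (0.208^(1/3) - 0.208/2) = 46.3586
nu = 0.0083 / 46.3586 = 1.7949e-04 mol/cm^3

1.7949e-04 mol/cm^3


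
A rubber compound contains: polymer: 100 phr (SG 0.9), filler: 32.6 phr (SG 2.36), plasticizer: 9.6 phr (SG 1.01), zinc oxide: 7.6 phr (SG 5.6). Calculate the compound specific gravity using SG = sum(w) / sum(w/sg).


Sum of weights = 149.8
Volume contributions:
  polymer: 100/0.9 = 111.1111
  filler: 32.6/2.36 = 13.8136
  plasticizer: 9.6/1.01 = 9.5050
  zinc oxide: 7.6/5.6 = 1.3571
Sum of volumes = 135.7868
SG = 149.8 / 135.7868 = 1.103

SG = 1.103


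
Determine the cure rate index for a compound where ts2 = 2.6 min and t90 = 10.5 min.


CRI = 100 / (t90 - ts2)
= 100 / (10.5 - 2.6)
= 100 / 7.9
= 12.66 min^-1

12.66 min^-1


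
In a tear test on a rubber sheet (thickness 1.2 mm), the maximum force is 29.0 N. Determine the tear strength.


Tear strength = force / thickness
= 29.0 / 1.2
= 24.17 N/mm

24.17 N/mm


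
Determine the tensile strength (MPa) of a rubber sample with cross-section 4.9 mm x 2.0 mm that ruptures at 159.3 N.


Area = width * thickness = 4.9 * 2.0 = 9.8 mm^2
TS = force / area = 159.3 / 9.8 = 16.26 MPa

16.26 MPa


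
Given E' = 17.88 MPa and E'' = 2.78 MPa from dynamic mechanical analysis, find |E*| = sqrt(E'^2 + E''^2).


|E*| = sqrt(E'^2 + E''^2)
= sqrt(17.88^2 + 2.78^2)
= sqrt(319.6944 + 7.7284)
= 18.095 MPa

18.095 MPa


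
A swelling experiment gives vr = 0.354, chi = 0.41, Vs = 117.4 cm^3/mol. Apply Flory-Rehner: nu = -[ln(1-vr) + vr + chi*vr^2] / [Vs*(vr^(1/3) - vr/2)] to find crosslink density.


ln(1 - vr) = ln(1 - 0.354) = -0.4370
Numerator = -((-0.4370) + 0.354 + 0.41 * 0.354^2) = 0.0316
Denominator = 117.4 * (0.354^(1/3) - 0.354/2) = 62.2695
nu = 0.0316 / 62.2695 = 5.0709e-04 mol/cm^3

5.0709e-04 mol/cm^3


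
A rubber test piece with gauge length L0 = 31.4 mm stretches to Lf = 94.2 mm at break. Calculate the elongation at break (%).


Elongation = (Lf - L0) / L0 * 100
= (94.2 - 31.4) / 31.4 * 100
= 62.8 / 31.4 * 100
= 200.0%

200.0%


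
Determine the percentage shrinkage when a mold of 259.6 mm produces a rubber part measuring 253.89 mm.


Shrinkage = (mold - part) / mold * 100
= (259.6 - 253.89) / 259.6 * 100
= 5.71 / 259.6 * 100
= 2.2%

2.2%


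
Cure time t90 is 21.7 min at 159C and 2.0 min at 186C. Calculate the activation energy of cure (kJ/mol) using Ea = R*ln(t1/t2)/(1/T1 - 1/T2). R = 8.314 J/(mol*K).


T1 = 432.15 K, T2 = 459.15 K
1/T1 - 1/T2 = 1.3607e-04
ln(t1/t2) = ln(21.7/2.0) = 2.3842
Ea = 8.314 * 2.3842 / 1.3607e-04 = 145670.5248 J/mol
Ea = 145.67 kJ/mol

145.67 kJ/mol


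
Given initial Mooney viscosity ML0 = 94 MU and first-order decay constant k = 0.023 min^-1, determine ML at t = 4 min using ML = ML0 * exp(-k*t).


ML = ML0 * exp(-k * t)
ML = 94 * exp(-0.023 * 4)
ML = 94 * 0.9121
ML = 85.74 MU

85.74 MU


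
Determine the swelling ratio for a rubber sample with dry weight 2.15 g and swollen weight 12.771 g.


Q = W_swollen / W_dry
Q = 12.771 / 2.15
Q = 5.94

Q = 5.94


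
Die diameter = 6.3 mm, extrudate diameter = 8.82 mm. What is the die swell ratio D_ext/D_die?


Die swell ratio = D_extrudate / D_die
= 8.82 / 6.3
= 1.4

Die swell = 1.4


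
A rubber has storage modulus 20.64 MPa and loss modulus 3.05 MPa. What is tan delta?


tan delta = E'' / E'
= 3.05 / 20.64
= 0.1478

tan delta = 0.1478


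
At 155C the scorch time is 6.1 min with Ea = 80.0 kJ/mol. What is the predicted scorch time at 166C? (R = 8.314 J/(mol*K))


Convert temperatures: T1 = 155 + 273.15 = 428.15 K, T2 = 166 + 273.15 = 439.15 K
ts2_new = 6.1 * exp(80000 / 8.314 * (1/439.15 - 1/428.15))
1/T2 - 1/T1 = -5.8504e-05
ts2_new = 3.47 min

3.47 min


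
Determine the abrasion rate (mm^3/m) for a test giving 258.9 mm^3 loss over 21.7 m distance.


Rate = volume_loss / distance
= 258.9 / 21.7
= 11.931 mm^3/m

11.931 mm^3/m


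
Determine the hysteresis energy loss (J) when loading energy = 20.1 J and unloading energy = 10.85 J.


Hysteresis loss = loading - unloading
= 20.1 - 10.85
= 9.25 J

9.25 J


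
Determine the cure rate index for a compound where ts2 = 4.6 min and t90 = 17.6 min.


CRI = 100 / (t90 - ts2)
= 100 / (17.6 - 4.6)
= 100 / 13.0
= 7.69 min^-1

7.69 min^-1


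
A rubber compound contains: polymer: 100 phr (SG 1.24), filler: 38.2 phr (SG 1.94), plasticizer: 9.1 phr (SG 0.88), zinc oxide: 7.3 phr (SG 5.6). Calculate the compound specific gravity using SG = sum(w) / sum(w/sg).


Sum of weights = 154.6
Volume contributions:
  polymer: 100/1.24 = 80.6452
  filler: 38.2/1.94 = 19.6907
  plasticizer: 9.1/0.88 = 10.3409
  zinc oxide: 7.3/5.6 = 1.3036
Sum of volumes = 111.9804
SG = 154.6 / 111.9804 = 1.381

SG = 1.381


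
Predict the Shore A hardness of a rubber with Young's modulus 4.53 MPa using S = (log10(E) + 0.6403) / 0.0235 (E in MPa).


log10(E) = 0.0235*S - 0.6403  =>  S = (log10(E) + 0.6403) / 0.0235
log10(4.53) = 0.656098
S = (0.656098 + 0.6403) / 0.0235 = 1.296398 / 0.0235
S = 55.2

Shore A = 55.2


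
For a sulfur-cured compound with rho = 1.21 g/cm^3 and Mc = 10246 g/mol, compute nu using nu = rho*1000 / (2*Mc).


nu = rho * 1000 / (2 * Mc)
nu = 1.21 * 1000 / (2 * 10246)
nu = 1210.0 / 20492
nu = 0.0590 mol/L

0.0590 mol/L


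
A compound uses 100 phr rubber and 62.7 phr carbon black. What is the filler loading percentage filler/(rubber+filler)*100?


Filler % = filler / (rubber + filler) * 100
= 62.7 / (100 + 62.7) * 100
= 62.7 / 162.7 * 100
= 38.54%

38.54%


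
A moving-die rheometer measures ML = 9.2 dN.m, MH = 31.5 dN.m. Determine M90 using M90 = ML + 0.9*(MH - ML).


M90 = ML + 0.9 * (MH - ML)
M90 = 9.2 + 0.9 * (31.5 - 9.2)
M90 = 9.2 + 0.9 * 22.3
M90 = 29.27 dN.m

29.27 dN.m


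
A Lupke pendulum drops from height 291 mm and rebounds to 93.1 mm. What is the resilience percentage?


Resilience = h_rebound / h_drop * 100
= 93.1 / 291 * 100
= 32.0%

32.0%


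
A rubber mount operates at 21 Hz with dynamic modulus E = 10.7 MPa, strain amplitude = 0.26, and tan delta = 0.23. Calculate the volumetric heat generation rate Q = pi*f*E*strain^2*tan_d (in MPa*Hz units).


Q = pi * f * E * strain^2 * tan_d
= pi * 21 * 10.7 * 0.26^2 * 0.23
= pi * 21 * 10.7 * 0.0676 * 0.23
= 10.9756

Q = 10.9756


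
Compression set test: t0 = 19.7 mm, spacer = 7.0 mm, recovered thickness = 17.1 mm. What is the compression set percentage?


CS = (t0 - recovered) / (t0 - ts) * 100
= (19.7 - 17.1) / (19.7 - 7.0) * 100
= 2.6 / 12.7 * 100
= 20.5%

20.5%


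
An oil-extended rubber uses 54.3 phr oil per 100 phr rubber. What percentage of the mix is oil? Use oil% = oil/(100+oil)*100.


Oil % = oil / (100 + oil) * 100
= 54.3 / (100 + 54.3) * 100
= 54.3 / 154.3 * 100
= 35.19%

35.19%


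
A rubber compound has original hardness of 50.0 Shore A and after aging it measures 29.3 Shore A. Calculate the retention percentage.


Retention = aged / original * 100
= 29.3 / 50.0 * 100
= 58.6%

58.6%


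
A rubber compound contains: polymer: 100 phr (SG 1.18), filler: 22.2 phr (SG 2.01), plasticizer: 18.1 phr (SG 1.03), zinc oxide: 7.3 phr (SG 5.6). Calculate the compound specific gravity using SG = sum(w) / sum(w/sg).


Sum of weights = 147.6
Volume contributions:
  polymer: 100/1.18 = 84.7458
  filler: 22.2/2.01 = 11.0448
  plasticizer: 18.1/1.03 = 17.5728
  zinc oxide: 7.3/5.6 = 1.3036
Sum of volumes = 114.6669
SG = 147.6 / 114.6669 = 1.287

SG = 1.287


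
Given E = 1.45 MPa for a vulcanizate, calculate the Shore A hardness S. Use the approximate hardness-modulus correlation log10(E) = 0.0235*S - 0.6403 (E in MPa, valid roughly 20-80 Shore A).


log10(E) = 0.0235*S - 0.6403  =>  S = (log10(E) + 0.6403) / 0.0235
log10(1.45) = 0.161368
S = (0.161368 + 0.6403) / 0.0235 = 0.801668 / 0.0235
S = 34.1

Shore A = 34.1


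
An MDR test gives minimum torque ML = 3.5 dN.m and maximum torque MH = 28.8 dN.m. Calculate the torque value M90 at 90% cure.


M90 = ML + 0.9 * (MH - ML)
M90 = 3.5 + 0.9 * (28.8 - 3.5)
M90 = 3.5 + 0.9 * 25.3
M90 = 26.27 dN.m

26.27 dN.m


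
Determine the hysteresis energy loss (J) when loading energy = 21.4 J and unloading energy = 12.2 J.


Hysteresis loss = loading - unloading
= 21.4 - 12.2
= 9.2 J

9.2 J


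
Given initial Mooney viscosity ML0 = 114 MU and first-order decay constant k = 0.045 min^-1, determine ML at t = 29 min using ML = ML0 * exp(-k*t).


ML = ML0 * exp(-k * t)
ML = 114 * exp(-0.045 * 29)
ML = 114 * 0.2712
ML = 30.91 MU

30.91 MU
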